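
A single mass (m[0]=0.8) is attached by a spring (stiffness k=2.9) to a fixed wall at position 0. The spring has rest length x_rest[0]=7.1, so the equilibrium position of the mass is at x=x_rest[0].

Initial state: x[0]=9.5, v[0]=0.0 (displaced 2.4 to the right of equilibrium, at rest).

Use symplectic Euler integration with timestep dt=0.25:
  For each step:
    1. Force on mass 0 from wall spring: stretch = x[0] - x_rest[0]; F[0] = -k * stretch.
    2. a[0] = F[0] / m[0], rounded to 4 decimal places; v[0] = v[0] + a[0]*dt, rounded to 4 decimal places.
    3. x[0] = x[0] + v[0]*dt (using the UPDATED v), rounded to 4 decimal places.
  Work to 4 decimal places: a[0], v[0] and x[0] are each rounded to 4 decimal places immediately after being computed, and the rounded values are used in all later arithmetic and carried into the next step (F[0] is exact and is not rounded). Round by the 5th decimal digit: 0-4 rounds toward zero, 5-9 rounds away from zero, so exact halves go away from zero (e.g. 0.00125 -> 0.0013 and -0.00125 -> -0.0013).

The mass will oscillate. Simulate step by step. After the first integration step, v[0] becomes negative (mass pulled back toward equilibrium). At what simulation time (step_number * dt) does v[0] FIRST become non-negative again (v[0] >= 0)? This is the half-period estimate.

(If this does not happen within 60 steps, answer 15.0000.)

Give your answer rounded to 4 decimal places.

Answer: 1.7500

Derivation:
Step 0: x=[9.5000] v=[0.0000]
Step 1: x=[8.9563] v=[-2.1750]
Step 2: x=[7.9920] v=[-3.8573]
Step 3: x=[6.8256] v=[-4.6657]
Step 4: x=[5.7214] v=[-4.4170]
Step 5: x=[4.9295] v=[-3.1677]
Step 6: x=[4.6293] v=[-1.2007]
Step 7: x=[4.8889] v=[1.0384]
First v>=0 after going negative at step 7, time=1.7500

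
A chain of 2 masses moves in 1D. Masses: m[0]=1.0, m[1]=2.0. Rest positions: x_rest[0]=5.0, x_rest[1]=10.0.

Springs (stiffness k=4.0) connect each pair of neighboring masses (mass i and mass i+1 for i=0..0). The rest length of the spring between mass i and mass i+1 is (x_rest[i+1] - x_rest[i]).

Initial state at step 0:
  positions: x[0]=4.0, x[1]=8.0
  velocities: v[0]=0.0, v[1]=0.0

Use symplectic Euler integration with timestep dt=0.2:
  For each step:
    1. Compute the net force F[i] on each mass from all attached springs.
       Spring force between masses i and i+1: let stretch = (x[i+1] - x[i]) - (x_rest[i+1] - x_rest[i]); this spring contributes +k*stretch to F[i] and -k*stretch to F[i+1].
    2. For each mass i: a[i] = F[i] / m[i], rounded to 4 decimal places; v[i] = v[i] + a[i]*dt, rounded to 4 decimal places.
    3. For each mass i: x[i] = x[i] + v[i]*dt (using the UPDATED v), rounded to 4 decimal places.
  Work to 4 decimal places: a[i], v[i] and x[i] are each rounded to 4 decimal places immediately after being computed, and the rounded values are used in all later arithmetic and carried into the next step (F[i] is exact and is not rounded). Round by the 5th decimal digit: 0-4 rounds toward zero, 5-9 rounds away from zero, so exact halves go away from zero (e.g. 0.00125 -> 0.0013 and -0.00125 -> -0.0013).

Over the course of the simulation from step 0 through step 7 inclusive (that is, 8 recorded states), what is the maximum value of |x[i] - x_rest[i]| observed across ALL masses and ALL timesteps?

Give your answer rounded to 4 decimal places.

Step 0: x=[4.0000 8.0000] v=[0.0000 0.0000]
Step 1: x=[3.8400 8.0800] v=[-0.8000 0.4000]
Step 2: x=[3.5584 8.2208] v=[-1.4080 0.7040]
Step 3: x=[3.2228 8.3886] v=[-1.6781 0.8390]
Step 4: x=[2.9137 8.5431] v=[-1.5455 0.7727]
Step 5: x=[2.7053 8.6473] v=[-1.0420 0.5209]
Step 6: x=[2.6476 8.6761] v=[-0.2884 0.1441]
Step 7: x=[2.7545 8.6226] v=[0.5344 -0.2673]
Max displacement = 2.3524

Answer: 2.3524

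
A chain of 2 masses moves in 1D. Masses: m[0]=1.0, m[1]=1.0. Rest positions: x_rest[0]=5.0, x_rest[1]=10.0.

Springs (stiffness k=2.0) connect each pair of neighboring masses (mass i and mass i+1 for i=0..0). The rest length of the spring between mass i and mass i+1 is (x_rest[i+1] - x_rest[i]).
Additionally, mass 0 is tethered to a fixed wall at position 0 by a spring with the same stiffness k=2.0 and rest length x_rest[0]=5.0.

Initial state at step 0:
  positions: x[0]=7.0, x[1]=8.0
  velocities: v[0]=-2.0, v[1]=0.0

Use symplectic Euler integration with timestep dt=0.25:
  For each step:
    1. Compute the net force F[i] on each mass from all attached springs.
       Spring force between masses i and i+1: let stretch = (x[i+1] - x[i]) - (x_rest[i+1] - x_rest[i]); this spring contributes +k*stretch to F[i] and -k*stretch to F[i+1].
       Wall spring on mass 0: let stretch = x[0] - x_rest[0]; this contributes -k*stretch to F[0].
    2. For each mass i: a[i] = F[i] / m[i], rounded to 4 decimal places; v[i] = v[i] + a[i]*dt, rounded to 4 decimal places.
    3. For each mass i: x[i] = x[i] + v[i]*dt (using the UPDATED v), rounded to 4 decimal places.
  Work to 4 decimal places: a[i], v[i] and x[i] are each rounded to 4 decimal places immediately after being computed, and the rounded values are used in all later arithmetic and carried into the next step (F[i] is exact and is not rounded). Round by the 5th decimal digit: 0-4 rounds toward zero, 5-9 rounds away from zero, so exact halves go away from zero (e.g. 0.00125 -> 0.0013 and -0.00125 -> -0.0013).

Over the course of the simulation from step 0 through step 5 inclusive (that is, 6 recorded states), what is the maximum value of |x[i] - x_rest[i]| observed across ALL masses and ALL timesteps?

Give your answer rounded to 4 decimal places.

Answer: 3.2868

Derivation:
Step 0: x=[7.0000 8.0000] v=[-2.0000 0.0000]
Step 1: x=[5.7500 8.5000] v=[-5.0000 2.0000]
Step 2: x=[4.1250 9.2813] v=[-6.5000 3.1250]
Step 3: x=[2.6289 10.0430] v=[-5.9844 3.0469]
Step 4: x=[1.7310 10.5030] v=[-3.5918 1.8399]
Step 5: x=[1.7132 10.4915] v=[-0.0713 -0.0461]
Max displacement = 3.2868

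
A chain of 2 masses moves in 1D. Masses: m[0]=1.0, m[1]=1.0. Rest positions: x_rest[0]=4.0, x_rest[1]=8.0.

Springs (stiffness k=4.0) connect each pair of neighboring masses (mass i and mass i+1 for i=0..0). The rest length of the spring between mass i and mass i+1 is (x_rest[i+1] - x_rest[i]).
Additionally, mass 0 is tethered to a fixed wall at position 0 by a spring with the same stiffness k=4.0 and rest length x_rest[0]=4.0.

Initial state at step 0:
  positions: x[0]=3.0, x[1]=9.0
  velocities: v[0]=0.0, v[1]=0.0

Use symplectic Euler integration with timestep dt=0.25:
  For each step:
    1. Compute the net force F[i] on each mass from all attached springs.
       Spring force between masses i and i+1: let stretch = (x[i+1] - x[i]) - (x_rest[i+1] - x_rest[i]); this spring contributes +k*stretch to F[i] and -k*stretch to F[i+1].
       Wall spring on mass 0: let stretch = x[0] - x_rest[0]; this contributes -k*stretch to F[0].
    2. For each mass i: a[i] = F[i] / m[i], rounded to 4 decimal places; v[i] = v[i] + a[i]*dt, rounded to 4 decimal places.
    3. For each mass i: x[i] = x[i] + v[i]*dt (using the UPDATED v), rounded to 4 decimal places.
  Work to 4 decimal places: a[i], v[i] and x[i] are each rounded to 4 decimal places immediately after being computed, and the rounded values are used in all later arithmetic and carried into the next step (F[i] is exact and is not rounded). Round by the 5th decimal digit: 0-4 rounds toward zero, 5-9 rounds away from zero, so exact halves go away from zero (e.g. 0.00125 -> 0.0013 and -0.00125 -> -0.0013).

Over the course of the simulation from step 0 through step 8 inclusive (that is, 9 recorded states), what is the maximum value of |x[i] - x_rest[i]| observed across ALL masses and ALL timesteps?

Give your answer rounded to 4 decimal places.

Step 0: x=[3.0000 9.0000] v=[0.0000 0.0000]
Step 1: x=[3.7500 8.5000] v=[3.0000 -2.0000]
Step 2: x=[4.7500 7.8125] v=[4.0000 -2.7500]
Step 3: x=[5.3281 7.3594] v=[2.3125 -1.8125]
Step 4: x=[5.0820 7.3985] v=[-0.9843 0.1562]
Step 5: x=[4.1446 7.8584] v=[-3.7498 1.8397]
Step 6: x=[3.0995 8.3899] v=[-4.1806 2.1259]
Step 7: x=[2.6021 8.5988] v=[-1.9897 0.8355]
Step 8: x=[2.9533 8.3085] v=[1.4049 -1.1612]
Max displacement = 1.3979

Answer: 1.3979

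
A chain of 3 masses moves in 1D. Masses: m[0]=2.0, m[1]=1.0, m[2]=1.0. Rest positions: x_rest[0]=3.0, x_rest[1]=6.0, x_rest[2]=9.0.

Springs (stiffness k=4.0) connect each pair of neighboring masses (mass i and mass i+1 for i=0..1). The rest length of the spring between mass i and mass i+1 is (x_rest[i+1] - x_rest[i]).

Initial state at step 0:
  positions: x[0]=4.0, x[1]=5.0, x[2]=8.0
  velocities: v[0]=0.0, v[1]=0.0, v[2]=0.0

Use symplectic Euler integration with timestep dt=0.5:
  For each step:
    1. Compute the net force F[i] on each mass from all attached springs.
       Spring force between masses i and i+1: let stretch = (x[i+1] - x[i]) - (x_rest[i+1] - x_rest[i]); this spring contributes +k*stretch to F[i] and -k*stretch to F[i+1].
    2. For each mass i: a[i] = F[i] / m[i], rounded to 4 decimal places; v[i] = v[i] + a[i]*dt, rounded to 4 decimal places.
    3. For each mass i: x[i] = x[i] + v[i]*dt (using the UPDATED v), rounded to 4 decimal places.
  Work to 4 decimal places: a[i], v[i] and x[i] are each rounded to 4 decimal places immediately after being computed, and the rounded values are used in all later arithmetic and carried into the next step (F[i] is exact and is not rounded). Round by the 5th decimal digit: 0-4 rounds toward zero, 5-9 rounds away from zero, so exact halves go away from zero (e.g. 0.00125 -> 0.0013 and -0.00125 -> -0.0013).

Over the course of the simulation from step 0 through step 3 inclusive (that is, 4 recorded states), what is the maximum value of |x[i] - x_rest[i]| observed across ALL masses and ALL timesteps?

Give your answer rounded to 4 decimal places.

Answer: 2.0000

Derivation:
Step 0: x=[4.0000 5.0000 8.0000] v=[0.0000 0.0000 0.0000]
Step 1: x=[3.0000 7.0000 8.0000] v=[-2.0000 4.0000 0.0000]
Step 2: x=[2.5000 6.0000 10.0000] v=[-1.0000 -2.0000 4.0000]
Step 3: x=[2.2500 5.5000 11.0000] v=[-0.5000 -1.0000 2.0000]
Max displacement = 2.0000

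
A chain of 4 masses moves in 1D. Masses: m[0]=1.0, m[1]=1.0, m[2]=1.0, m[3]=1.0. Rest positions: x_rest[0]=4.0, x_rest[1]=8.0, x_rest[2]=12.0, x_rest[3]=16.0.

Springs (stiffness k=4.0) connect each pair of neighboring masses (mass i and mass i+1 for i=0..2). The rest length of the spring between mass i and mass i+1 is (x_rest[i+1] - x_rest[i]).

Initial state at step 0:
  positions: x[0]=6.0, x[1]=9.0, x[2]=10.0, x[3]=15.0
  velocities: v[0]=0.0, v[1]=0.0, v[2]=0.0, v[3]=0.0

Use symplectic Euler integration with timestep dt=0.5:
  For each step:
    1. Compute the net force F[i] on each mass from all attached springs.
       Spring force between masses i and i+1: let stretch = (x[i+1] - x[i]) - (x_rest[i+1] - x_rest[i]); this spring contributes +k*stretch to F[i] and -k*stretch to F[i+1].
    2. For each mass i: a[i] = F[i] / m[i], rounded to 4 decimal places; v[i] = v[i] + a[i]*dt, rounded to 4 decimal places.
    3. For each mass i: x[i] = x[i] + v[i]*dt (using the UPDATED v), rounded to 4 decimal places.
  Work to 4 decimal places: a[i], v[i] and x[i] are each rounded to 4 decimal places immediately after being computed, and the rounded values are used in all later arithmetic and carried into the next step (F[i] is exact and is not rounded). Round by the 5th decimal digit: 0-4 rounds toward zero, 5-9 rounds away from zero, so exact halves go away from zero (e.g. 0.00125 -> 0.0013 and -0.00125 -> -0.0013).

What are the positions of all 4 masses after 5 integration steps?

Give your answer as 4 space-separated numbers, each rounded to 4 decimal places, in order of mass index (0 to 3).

Step 0: x=[6.0000 9.0000 10.0000 15.0000] v=[0.0000 0.0000 0.0000 0.0000]
Step 1: x=[5.0000 7.0000 14.0000 14.0000] v=[-2.0000 -4.0000 8.0000 -2.0000]
Step 2: x=[2.0000 10.0000 11.0000 17.0000] v=[-6.0000 6.0000 -6.0000 6.0000]
Step 3: x=[3.0000 6.0000 13.0000 18.0000] v=[2.0000 -8.0000 4.0000 2.0000]
Step 4: x=[3.0000 6.0000 13.0000 18.0000] v=[0.0000 0.0000 0.0000 0.0000]
Step 5: x=[2.0000 10.0000 11.0000 17.0000] v=[-2.0000 8.0000 -4.0000 -2.0000]

Answer: 2.0000 10.0000 11.0000 17.0000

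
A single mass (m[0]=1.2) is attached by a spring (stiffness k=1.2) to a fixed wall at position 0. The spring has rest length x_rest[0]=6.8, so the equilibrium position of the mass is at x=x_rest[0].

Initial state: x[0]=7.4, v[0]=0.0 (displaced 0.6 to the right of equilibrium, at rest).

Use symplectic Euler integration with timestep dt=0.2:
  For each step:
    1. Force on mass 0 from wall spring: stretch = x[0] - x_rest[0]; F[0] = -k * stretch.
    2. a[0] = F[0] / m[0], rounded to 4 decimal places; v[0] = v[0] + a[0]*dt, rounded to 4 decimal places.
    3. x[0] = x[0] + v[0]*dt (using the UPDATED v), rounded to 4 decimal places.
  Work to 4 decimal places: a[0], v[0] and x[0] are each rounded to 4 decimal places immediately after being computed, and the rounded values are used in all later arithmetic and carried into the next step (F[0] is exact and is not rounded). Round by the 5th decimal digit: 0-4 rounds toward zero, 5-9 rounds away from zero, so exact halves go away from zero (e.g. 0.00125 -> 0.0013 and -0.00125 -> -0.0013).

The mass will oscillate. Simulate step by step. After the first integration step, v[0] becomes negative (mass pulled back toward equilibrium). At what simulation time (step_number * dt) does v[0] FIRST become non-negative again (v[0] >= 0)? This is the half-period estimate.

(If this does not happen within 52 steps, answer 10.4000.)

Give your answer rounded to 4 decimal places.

Answer: 3.2000

Derivation:
Step 0: x=[7.4000] v=[0.0000]
Step 1: x=[7.3760] v=[-0.1200]
Step 2: x=[7.3290] v=[-0.2352]
Step 3: x=[7.2608] v=[-0.3410]
Step 4: x=[7.1742] v=[-0.4332]
Step 5: x=[7.0726] v=[-0.5080]
Step 6: x=[6.9601] v=[-0.5625]
Step 7: x=[6.8412] v=[-0.5945]
Step 8: x=[6.7207] v=[-0.6027]
Step 9: x=[6.6033] v=[-0.5868]
Step 10: x=[6.4938] v=[-0.5475]
Step 11: x=[6.3965] v=[-0.4863]
Step 12: x=[6.3154] v=[-0.4056]
Step 13: x=[6.2537] v=[-0.3087]
Step 14: x=[6.2138] v=[-0.1994]
Step 15: x=[6.1974] v=[-0.0822]
Step 16: x=[6.2051] v=[0.0383]
First v>=0 after going negative at step 16, time=3.2000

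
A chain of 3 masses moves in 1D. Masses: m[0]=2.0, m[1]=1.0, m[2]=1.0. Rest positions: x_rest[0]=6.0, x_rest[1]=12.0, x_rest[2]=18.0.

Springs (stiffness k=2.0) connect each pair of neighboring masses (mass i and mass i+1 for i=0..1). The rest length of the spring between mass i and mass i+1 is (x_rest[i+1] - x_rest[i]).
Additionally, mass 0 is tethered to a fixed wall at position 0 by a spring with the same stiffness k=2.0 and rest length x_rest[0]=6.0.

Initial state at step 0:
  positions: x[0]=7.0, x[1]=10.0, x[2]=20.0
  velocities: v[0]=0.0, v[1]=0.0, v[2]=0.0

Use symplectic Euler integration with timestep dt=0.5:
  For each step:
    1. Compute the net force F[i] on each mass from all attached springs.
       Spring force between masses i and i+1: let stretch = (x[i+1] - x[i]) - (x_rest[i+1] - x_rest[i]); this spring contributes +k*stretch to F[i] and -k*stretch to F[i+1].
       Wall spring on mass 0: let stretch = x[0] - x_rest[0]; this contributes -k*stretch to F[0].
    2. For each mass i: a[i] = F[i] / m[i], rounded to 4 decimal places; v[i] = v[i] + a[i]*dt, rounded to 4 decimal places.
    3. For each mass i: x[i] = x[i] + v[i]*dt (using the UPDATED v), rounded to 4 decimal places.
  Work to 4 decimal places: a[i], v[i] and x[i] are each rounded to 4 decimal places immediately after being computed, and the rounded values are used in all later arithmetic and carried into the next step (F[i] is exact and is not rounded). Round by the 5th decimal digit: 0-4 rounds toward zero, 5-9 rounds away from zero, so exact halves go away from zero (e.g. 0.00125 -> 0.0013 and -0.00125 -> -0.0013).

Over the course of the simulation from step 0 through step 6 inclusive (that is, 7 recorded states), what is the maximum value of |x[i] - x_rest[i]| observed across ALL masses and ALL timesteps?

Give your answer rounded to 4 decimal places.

Step 0: x=[7.0000 10.0000 20.0000] v=[0.0000 0.0000 0.0000]
Step 1: x=[6.0000 13.5000 18.0000] v=[-2.0000 7.0000 -4.0000]
Step 2: x=[5.3750 15.5000 16.7500] v=[-1.2500 4.0000 -2.5000]
Step 3: x=[5.9375 13.0625 17.8750] v=[1.1250 -4.8750 2.2500]
Step 4: x=[6.7969 9.4688 19.5938] v=[1.7188 -7.1875 3.4375]
Step 5: x=[6.6251 9.6016 19.2501] v=[-0.3437 0.2656 -0.6875]
Step 6: x=[5.5411 13.0704 17.0821] v=[-2.1680 6.9376 -4.3360]
Max displacement = 3.5000

Answer: 3.5000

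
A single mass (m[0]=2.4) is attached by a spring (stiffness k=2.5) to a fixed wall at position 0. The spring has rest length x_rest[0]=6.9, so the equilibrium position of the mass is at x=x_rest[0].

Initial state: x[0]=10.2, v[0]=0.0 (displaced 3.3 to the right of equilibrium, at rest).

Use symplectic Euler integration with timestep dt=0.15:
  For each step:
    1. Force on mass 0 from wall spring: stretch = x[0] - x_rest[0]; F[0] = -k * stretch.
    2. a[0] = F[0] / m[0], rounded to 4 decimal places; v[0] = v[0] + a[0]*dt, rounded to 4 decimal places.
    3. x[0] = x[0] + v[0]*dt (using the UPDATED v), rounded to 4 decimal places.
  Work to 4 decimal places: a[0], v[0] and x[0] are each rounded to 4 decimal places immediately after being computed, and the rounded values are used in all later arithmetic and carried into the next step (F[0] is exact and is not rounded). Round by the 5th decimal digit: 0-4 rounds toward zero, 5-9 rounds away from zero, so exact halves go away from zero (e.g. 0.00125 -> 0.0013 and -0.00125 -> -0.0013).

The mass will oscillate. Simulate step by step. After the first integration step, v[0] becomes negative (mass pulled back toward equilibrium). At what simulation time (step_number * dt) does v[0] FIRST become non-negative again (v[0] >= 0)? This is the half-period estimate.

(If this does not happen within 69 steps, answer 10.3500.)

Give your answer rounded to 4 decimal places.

Answer: 3.1500

Derivation:
Step 0: x=[10.2000] v=[0.0000]
Step 1: x=[10.1227] v=[-0.5156]
Step 2: x=[9.9698] v=[-1.0192]
Step 3: x=[9.7450] v=[-1.4989]
Step 4: x=[9.4535] v=[-1.9434]
Step 5: x=[9.1021] v=[-2.3424]
Step 6: x=[8.6991] v=[-2.6865]
Step 7: x=[8.2540] v=[-2.9676]
Step 8: x=[7.7771] v=[-3.1792]
Step 9: x=[7.2797] v=[-3.3162]
Step 10: x=[6.7734] v=[-3.3755]
Step 11: x=[6.2700] v=[-3.3557]
Step 12: x=[5.7814] v=[-3.2573]
Step 13: x=[5.3190] v=[-3.0825]
Step 14: x=[4.8937] v=[-2.8355]
Step 15: x=[4.5154] v=[-2.5220]
Step 16: x=[4.1930] v=[-2.1494]
Step 17: x=[3.9340] v=[-1.7264]
Step 18: x=[3.7446] v=[-1.2630]
Step 19: x=[3.6291] v=[-0.7700]
Step 20: x=[3.5903] v=[-0.2589]
Step 21: x=[3.6290] v=[0.2582]
First v>=0 after going negative at step 21, time=3.1500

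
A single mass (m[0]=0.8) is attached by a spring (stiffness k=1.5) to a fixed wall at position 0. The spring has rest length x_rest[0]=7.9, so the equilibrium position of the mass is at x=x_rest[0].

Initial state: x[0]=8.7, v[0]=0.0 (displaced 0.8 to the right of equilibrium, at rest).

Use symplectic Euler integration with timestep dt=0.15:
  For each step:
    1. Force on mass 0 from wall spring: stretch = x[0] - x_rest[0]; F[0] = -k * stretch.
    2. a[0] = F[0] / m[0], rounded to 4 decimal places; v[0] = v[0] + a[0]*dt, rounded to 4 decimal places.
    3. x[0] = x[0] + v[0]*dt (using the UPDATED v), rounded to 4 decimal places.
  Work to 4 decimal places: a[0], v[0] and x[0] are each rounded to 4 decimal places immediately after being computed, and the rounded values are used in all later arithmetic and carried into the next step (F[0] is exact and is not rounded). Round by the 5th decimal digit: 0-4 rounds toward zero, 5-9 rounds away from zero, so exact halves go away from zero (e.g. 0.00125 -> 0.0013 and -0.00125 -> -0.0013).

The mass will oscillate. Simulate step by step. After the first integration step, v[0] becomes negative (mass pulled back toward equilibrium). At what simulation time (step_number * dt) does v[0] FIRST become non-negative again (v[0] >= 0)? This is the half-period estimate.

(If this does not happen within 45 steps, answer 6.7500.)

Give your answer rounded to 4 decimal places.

Answer: 2.4000

Derivation:
Step 0: x=[8.7000] v=[0.0000]
Step 1: x=[8.6663] v=[-0.2250]
Step 2: x=[8.6002] v=[-0.4405]
Step 3: x=[8.5046] v=[-0.6374]
Step 4: x=[8.3835] v=[-0.8074]
Step 5: x=[8.2420] v=[-0.9434]
Step 6: x=[8.0861] v=[-1.0396]
Step 7: x=[7.9223] v=[-1.0919]
Step 8: x=[7.7576] v=[-1.0982]
Step 9: x=[7.5989] v=[-1.0582]
Step 10: x=[7.4529] v=[-0.9735]
Step 11: x=[7.3257] v=[-0.8478]
Step 12: x=[7.2228] v=[-0.6863]
Step 13: x=[7.1484] v=[-0.4958]
Step 14: x=[7.1057] v=[-0.2844]
Step 15: x=[7.0966] v=[-0.0610]
Step 16: x=[7.1214] v=[0.1650]
First v>=0 after going negative at step 16, time=2.4000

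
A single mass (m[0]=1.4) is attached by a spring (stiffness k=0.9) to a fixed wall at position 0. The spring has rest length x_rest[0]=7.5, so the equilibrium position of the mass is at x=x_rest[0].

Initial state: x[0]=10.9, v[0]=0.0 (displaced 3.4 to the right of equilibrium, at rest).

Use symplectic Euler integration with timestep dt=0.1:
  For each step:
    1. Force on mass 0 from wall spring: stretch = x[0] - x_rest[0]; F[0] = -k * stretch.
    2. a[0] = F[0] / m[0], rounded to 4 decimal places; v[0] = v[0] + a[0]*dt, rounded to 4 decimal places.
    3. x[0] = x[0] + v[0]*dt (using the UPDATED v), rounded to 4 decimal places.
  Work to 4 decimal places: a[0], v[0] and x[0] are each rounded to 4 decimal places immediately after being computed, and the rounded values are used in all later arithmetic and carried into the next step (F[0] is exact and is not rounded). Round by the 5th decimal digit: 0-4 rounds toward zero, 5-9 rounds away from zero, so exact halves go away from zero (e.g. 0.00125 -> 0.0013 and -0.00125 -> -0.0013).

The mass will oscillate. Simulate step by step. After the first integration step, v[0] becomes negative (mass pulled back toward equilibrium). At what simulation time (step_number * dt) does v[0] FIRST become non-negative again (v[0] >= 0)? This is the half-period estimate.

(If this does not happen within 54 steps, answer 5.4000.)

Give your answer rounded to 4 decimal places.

Answer: 4.0000

Derivation:
Step 0: x=[10.9000] v=[0.0000]
Step 1: x=[10.8781] v=[-0.2186]
Step 2: x=[10.8345] v=[-0.4358]
Step 3: x=[10.7695] v=[-0.6502]
Step 4: x=[10.6835] v=[-0.8604]
Step 5: x=[10.5770] v=[-1.0651]
Step 6: x=[10.4507] v=[-1.2629]
Step 7: x=[10.3054] v=[-1.4526]
Step 8: x=[10.1421] v=[-1.6330]
Step 9: x=[9.9618] v=[-1.8029]
Step 10: x=[9.7657] v=[-1.9612]
Step 11: x=[9.5550] v=[-2.1069]
Step 12: x=[9.3311] v=[-2.2390]
Step 13: x=[9.0954] v=[-2.3567]
Step 14: x=[8.8495] v=[-2.4593]
Step 15: x=[8.5949] v=[-2.5461]
Step 16: x=[8.3333] v=[-2.6165]
Step 17: x=[8.0663] v=[-2.6701]
Step 18: x=[7.7957] v=[-2.7065]
Step 19: x=[7.5232] v=[-2.7255]
Step 20: x=[7.2505] v=[-2.7270]
Step 21: x=[6.9794] v=[-2.7110]
Step 22: x=[6.7117] v=[-2.6775]
Step 23: x=[6.4490] v=[-2.6268]
Step 24: x=[6.1931] v=[-2.5592]
Step 25: x=[5.9456] v=[-2.4752]
Step 26: x=[5.7081] v=[-2.3753]
Step 27: x=[5.4821] v=[-2.2601]
Step 28: x=[5.2691] v=[-2.1304]
Step 29: x=[5.0704] v=[-1.9870]
Step 30: x=[4.8873] v=[-1.8308]
Step 31: x=[4.7210] v=[-1.6628]
Step 32: x=[4.5726] v=[-1.4842]
Step 33: x=[4.4430] v=[-1.2960]
Step 34: x=[4.3331] v=[-1.0995]
Step 35: x=[4.2435] v=[-0.8959]
Step 36: x=[4.1748] v=[-0.6866]
Step 37: x=[4.1275] v=[-0.4728]
Step 38: x=[4.1019] v=[-0.2560]
Step 39: x=[4.0981] v=[-0.0376]
Step 40: x=[4.1162] v=[0.1811]
First v>=0 after going negative at step 40, time=4.0000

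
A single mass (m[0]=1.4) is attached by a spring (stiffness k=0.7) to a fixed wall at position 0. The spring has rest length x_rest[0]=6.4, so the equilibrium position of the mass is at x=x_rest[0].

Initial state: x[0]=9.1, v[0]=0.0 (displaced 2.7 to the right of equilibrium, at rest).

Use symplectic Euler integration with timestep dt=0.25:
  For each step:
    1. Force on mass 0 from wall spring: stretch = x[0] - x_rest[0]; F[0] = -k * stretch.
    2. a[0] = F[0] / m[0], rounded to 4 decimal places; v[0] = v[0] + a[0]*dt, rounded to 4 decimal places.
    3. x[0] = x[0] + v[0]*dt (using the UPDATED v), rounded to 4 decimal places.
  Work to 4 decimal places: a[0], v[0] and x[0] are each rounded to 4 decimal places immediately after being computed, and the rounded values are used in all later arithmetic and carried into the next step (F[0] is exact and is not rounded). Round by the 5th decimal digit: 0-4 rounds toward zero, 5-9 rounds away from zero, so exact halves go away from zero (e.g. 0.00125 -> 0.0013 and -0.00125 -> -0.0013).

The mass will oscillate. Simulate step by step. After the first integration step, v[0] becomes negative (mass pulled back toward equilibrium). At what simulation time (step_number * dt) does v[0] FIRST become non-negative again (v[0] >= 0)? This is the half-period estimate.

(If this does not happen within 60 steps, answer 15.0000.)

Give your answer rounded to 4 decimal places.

Answer: 4.5000

Derivation:
Step 0: x=[9.1000] v=[0.0000]
Step 1: x=[9.0156] v=[-0.3375]
Step 2: x=[8.8495] v=[-0.6645]
Step 3: x=[8.6068] v=[-0.9707]
Step 4: x=[8.2952] v=[-1.2466]
Step 5: x=[7.9243] v=[-1.4835]
Step 6: x=[7.5058] v=[-1.6741]
Step 7: x=[7.0527] v=[-1.8123]
Step 8: x=[6.5792] v=[-1.8939]
Step 9: x=[6.1001] v=[-1.9163]
Step 10: x=[5.6304] v=[-1.8788]
Step 11: x=[5.1848] v=[-1.7826]
Step 12: x=[4.7771] v=[-1.6307]
Step 13: x=[4.4202] v=[-1.4278]
Step 14: x=[4.1251] v=[-1.1803]
Step 15: x=[3.9011] v=[-0.8959]
Step 16: x=[3.7552] v=[-0.5835]
Step 17: x=[3.6920] v=[-0.2529]
Step 18: x=[3.7134] v=[0.0856]
First v>=0 after going negative at step 18, time=4.5000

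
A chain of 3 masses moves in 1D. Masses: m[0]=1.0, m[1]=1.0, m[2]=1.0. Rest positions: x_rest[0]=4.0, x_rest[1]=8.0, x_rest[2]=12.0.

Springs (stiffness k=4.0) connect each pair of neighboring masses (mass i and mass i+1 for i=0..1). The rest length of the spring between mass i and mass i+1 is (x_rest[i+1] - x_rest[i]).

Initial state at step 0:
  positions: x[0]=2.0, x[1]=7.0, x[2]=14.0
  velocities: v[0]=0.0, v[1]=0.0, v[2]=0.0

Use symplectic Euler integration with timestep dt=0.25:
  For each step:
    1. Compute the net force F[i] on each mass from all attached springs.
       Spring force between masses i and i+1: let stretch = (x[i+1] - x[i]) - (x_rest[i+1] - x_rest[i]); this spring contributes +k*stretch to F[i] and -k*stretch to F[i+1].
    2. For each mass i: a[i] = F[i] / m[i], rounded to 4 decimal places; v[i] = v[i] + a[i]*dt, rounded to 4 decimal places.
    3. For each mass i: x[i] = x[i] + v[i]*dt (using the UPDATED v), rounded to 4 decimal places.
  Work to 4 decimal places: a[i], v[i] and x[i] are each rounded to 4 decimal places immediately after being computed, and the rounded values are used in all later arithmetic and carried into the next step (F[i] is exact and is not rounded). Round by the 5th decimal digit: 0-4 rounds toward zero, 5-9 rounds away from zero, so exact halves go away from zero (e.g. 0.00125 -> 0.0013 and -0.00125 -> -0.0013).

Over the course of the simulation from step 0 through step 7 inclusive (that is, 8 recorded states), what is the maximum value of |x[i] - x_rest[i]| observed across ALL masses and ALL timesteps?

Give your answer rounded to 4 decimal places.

Answer: 2.1865

Derivation:
Step 0: x=[2.0000 7.0000 14.0000] v=[0.0000 0.0000 0.0000]
Step 1: x=[2.2500 7.5000 13.2500] v=[1.0000 2.0000 -3.0000]
Step 2: x=[2.8125 8.1250 12.0625] v=[2.2500 2.5000 -4.7500]
Step 3: x=[3.7031 8.4063 10.8906] v=[3.5625 1.1250 -4.6875]
Step 4: x=[4.7695 8.1328 10.0977] v=[4.2657 -1.0939 -3.1718]
Step 5: x=[5.6768 7.5097 9.8135] v=[3.6290 -2.4923 -1.1367]
Step 6: x=[6.0423 7.0044 9.9534] v=[1.4619 -2.0214 0.5595]
Step 7: x=[5.6483 6.9958 10.3560] v=[-1.5760 -0.0345 1.6105]
Max displacement = 2.1865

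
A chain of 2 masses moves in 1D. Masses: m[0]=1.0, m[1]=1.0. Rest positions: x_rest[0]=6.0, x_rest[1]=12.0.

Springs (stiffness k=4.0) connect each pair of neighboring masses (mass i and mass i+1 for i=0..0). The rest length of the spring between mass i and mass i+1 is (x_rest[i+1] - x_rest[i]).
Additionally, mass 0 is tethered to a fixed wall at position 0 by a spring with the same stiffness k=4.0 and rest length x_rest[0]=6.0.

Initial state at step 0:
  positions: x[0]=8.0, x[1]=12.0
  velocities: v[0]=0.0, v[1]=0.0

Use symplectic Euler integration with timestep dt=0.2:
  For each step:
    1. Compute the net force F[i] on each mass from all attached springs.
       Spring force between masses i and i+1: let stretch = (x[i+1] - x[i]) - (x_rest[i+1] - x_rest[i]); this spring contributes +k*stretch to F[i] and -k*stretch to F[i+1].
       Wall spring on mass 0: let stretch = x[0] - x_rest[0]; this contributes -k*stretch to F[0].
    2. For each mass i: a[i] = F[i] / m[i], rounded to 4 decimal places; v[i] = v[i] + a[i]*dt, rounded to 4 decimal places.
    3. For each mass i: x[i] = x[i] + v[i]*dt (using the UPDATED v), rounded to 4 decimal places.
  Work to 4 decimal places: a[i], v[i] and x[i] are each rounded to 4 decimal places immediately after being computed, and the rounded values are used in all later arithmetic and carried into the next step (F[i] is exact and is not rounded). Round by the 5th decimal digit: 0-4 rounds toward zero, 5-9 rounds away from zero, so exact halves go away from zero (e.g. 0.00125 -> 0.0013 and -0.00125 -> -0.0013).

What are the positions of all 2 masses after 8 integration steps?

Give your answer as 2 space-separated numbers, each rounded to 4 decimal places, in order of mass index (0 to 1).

Answer: 6.9038 10.8053

Derivation:
Step 0: x=[8.0000 12.0000] v=[0.0000 0.0000]
Step 1: x=[7.3600 12.3200] v=[-3.2000 1.6000]
Step 2: x=[6.3360 12.8064] v=[-5.1200 2.4320]
Step 3: x=[5.3335 13.2175] v=[-5.0125 2.0557]
Step 4: x=[4.7391 13.3272] v=[-2.9721 0.5485]
Step 5: x=[4.7605 13.0228] v=[0.1071 -1.5220]
Step 6: x=[5.3422 12.3564] v=[2.9085 -3.3318]
Step 7: x=[6.1914 11.5278] v=[4.2461 -4.1432]
Step 8: x=[6.9038 10.8053] v=[3.5621 -3.6123]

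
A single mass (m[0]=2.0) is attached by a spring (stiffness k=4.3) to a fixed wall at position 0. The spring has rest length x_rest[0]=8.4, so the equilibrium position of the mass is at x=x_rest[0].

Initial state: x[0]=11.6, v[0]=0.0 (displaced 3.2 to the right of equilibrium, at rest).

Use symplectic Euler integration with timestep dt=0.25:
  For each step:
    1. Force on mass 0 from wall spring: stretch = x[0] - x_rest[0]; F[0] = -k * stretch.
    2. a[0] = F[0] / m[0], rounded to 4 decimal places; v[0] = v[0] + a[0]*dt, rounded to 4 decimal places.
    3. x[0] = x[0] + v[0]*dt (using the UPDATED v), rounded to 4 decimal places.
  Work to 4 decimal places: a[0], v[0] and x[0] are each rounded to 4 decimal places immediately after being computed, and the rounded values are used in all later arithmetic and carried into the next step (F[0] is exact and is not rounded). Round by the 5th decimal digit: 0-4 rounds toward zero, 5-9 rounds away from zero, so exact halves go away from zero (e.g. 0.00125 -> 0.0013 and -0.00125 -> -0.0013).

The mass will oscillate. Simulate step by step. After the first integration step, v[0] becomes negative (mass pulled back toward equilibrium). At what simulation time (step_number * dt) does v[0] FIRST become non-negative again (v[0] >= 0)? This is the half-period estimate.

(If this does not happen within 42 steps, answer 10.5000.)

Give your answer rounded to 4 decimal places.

Step 0: x=[11.6000] v=[0.0000]
Step 1: x=[11.1700] v=[-1.7200]
Step 2: x=[10.3678] v=[-3.2089]
Step 3: x=[9.3012] v=[-4.2666]
Step 4: x=[8.1135] v=[-4.7510]
Step 5: x=[6.9643] v=[-4.5970]
Step 6: x=[6.0080] v=[-3.8253]
Step 7: x=[5.3731] v=[-2.5396]
Step 8: x=[5.1449] v=[-0.9127]
Step 9: x=[5.3541] v=[0.8369]
First v>=0 after going negative at step 9, time=2.2500

Answer: 2.2500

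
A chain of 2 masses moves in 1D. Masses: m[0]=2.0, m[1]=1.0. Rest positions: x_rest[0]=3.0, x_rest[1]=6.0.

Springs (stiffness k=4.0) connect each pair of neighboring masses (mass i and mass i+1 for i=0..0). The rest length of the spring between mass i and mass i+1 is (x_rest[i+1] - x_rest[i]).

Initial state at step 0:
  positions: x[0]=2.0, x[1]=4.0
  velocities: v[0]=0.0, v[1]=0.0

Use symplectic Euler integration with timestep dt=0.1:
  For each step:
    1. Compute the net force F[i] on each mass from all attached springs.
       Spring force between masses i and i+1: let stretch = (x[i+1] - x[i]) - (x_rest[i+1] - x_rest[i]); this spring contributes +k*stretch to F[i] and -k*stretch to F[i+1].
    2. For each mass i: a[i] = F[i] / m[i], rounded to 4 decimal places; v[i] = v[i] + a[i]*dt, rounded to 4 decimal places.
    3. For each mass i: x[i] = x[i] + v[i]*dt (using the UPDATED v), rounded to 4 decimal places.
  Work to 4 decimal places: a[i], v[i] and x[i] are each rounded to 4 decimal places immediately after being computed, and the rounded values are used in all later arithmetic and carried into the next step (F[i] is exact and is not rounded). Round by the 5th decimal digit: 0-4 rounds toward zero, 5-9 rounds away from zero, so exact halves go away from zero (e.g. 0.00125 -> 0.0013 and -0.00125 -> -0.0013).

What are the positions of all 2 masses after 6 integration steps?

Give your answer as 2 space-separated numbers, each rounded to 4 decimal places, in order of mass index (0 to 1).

Step 0: x=[2.0000 4.0000] v=[0.0000 0.0000]
Step 1: x=[1.9800 4.0400] v=[-0.2000 0.4000]
Step 2: x=[1.9412 4.1176] v=[-0.3880 0.7760]
Step 3: x=[1.8859 4.2281] v=[-0.5527 1.1054]
Step 4: x=[1.8175 4.3650] v=[-0.6843 1.3685]
Step 5: x=[1.7400 4.5200] v=[-0.7748 1.5495]
Step 6: x=[1.6581 4.6838] v=[-0.8188 1.6375]

Answer: 1.6581 4.6838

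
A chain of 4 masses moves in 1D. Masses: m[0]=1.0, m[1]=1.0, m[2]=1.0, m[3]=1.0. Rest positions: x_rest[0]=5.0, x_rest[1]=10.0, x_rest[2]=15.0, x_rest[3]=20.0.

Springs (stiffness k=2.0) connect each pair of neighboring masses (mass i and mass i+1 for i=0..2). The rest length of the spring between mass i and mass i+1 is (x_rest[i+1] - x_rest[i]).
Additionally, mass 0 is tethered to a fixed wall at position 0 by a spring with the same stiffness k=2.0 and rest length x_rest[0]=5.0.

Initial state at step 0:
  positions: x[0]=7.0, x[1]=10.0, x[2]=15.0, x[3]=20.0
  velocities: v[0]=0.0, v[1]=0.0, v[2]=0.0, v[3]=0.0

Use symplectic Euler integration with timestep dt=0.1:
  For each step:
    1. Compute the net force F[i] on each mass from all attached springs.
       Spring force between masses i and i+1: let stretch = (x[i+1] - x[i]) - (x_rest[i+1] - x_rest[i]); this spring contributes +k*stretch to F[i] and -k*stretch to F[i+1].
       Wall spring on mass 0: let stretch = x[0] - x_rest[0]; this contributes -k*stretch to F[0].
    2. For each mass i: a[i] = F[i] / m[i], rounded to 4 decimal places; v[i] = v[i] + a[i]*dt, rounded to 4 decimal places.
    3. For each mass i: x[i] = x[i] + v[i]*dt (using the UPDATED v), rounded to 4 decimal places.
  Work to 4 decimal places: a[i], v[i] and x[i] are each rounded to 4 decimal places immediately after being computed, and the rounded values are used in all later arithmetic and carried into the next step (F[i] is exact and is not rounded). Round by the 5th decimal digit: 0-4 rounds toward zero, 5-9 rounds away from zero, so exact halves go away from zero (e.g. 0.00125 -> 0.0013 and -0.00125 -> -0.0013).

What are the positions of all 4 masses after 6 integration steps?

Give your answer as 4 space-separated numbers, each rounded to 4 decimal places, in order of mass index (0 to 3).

Answer: 5.5818 10.6341 15.0483 20.0012

Derivation:
Step 0: x=[7.0000 10.0000 15.0000 20.0000] v=[0.0000 0.0000 0.0000 0.0000]
Step 1: x=[6.9200 10.0400 15.0000 20.0000] v=[-0.8000 0.4000 0.0000 0.0000]
Step 2: x=[6.7640 10.1168 15.0008 20.0000] v=[-1.5600 0.7680 0.0080 0.0000]
Step 3: x=[6.5398 10.2242 15.0039 20.0000] v=[-2.2422 1.0742 0.0310 0.0002]
Step 4: x=[6.2585 10.3535 15.0113 20.0001] v=[-2.8133 1.2933 0.0743 0.0010]
Step 5: x=[5.9339 10.4941 15.0254 20.0004] v=[-3.2460 1.4059 0.1405 0.0032]
Step 6: x=[5.5818 10.6341 15.0483 20.0012] v=[-3.5207 1.4001 0.2292 0.0082]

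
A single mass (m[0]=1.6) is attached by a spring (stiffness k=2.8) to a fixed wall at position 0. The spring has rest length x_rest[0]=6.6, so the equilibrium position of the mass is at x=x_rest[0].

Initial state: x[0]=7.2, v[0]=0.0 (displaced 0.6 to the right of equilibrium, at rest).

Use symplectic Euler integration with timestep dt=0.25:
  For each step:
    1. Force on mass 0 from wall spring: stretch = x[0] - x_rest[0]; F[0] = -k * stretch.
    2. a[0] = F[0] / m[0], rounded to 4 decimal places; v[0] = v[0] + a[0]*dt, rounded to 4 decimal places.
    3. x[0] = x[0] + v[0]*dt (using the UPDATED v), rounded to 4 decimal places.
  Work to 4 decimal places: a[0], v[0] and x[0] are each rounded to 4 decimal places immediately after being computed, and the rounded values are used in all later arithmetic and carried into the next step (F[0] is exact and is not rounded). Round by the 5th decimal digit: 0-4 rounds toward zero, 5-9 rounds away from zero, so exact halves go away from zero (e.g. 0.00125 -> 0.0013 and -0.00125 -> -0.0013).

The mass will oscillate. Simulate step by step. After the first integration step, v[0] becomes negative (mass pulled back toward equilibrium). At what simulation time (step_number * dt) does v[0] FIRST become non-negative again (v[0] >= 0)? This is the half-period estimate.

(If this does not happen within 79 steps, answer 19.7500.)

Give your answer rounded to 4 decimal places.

Step 0: x=[7.2000] v=[0.0000]
Step 1: x=[7.1344] v=[-0.2625]
Step 2: x=[7.0103] v=[-0.4963]
Step 3: x=[6.8414] v=[-0.6758]
Step 4: x=[6.6461] v=[-0.7814]
Step 5: x=[6.4457] v=[-0.8016]
Step 6: x=[6.2622] v=[-0.7341]
Step 7: x=[6.1156] v=[-0.5863]
Step 8: x=[6.0220] v=[-0.3744]
Step 9: x=[5.9916] v=[-0.1215]
Step 10: x=[6.0278] v=[0.1447]
First v>=0 after going negative at step 10, time=2.5000

Answer: 2.5000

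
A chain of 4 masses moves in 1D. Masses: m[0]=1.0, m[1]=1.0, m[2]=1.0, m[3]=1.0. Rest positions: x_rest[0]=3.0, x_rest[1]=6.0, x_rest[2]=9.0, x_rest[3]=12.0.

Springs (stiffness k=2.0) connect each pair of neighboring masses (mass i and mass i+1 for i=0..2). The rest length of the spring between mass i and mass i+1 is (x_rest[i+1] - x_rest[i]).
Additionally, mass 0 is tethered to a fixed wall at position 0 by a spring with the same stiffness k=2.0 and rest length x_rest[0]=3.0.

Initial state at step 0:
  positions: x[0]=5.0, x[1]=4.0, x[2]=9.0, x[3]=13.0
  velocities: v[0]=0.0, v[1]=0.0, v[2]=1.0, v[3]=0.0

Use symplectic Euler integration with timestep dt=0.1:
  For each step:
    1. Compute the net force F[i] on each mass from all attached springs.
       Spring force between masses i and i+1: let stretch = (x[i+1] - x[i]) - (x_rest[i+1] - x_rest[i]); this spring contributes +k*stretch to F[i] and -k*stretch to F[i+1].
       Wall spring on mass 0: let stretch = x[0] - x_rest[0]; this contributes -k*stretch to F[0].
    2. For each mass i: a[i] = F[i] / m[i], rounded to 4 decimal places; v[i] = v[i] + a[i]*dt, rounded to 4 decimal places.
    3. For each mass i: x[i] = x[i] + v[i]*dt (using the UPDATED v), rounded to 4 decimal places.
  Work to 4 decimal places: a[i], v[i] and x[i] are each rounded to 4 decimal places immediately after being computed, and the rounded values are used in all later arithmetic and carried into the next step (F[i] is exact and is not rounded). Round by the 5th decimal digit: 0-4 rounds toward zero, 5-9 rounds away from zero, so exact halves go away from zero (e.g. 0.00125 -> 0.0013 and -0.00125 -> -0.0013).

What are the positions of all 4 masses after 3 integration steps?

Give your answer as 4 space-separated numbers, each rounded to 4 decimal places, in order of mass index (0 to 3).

Answer: 4.3156 4.6903 9.1780 12.8879

Derivation:
Step 0: x=[5.0000 4.0000 9.0000 13.0000] v=[0.0000 0.0000 1.0000 0.0000]
Step 1: x=[4.8800 4.1200 9.0800 12.9800] v=[-1.2000 1.2000 0.8000 -0.2000]
Step 2: x=[4.6472 4.3544 9.1388 12.9420] v=[-2.3280 2.3440 0.5880 -0.3800]
Step 3: x=[4.3156 4.6903 9.1780 12.8879] v=[-3.3160 3.3594 0.3918 -0.5406]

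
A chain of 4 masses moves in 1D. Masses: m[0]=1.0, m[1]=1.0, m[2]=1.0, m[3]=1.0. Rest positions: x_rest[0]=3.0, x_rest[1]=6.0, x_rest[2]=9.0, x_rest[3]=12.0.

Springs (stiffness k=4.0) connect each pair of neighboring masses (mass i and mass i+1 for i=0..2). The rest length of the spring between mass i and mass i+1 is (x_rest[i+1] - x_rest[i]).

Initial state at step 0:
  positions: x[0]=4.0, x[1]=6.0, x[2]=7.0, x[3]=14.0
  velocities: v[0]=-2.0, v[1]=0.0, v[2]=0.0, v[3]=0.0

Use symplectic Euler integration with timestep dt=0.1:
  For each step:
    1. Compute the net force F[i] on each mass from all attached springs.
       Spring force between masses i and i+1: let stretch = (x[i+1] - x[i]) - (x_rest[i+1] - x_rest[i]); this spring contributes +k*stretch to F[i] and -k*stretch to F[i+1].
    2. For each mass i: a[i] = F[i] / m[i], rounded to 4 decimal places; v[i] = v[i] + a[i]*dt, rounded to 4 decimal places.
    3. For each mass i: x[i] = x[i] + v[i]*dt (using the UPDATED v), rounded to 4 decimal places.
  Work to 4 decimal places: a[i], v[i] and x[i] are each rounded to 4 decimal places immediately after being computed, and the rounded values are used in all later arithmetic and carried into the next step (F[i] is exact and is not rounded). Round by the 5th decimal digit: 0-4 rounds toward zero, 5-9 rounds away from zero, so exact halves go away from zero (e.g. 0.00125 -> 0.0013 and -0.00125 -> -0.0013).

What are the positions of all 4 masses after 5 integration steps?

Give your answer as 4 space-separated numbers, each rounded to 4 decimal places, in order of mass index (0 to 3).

Step 0: x=[4.0000 6.0000 7.0000 14.0000] v=[-2.0000 0.0000 0.0000 0.0000]
Step 1: x=[3.7600 5.9600 7.2400 13.8400] v=[-2.4000 -0.4000 2.4000 -1.6000]
Step 2: x=[3.4880 5.8832 7.6928 13.5360] v=[-2.7200 -0.7680 4.5280 -3.0400]
Step 3: x=[3.1918 5.7830 8.3069 13.1183] v=[-2.9619 -1.0022 6.1414 -4.1773]
Step 4: x=[2.8793 5.6801 9.0125 12.6281] v=[-3.1254 -1.0291 7.0564 -4.9019]
Step 5: x=[2.5588 5.5985 9.7295 12.1133] v=[-3.2051 -0.8165 7.1697 -5.1481]

Answer: 2.5588 5.5985 9.7295 12.1133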